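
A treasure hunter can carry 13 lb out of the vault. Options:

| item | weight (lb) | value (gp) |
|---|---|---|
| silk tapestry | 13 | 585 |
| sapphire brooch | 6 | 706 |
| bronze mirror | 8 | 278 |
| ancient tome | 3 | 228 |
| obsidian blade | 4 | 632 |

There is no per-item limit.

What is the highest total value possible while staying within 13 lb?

The ratio ordering already packs tightly: 3×obsidian blade, 12 lb, 1896.
That's the maximum — no swap from here does better than 1896.

1896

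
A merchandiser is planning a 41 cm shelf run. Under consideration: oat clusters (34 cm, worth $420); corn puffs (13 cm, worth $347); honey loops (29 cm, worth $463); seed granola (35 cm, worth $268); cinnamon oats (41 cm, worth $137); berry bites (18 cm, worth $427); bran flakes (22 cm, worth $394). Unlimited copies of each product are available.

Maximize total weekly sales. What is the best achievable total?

Ranking by ratio (weekly sales/cm): corn puffs 26.69, berry bites 23.72, bran flakes 17.91.
Best packing: 3×corn puffs — 39 cm, 1041 total.
No other feasible combination exceeds 1041.

1041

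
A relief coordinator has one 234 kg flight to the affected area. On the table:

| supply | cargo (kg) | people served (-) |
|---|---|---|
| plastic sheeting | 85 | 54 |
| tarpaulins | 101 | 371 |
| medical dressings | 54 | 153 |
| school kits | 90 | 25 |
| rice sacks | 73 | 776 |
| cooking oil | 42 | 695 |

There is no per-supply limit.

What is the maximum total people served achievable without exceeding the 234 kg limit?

3475

Best packing: 5×cooking oil — 210 kg, 3475 total.
Every other selection either busts 234 kg or fails to beat 3475.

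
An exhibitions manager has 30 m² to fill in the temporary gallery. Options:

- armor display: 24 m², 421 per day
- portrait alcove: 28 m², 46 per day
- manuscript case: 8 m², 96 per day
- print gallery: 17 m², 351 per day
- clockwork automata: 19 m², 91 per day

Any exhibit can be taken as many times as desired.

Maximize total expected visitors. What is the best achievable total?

Density check — print gallery 20.65, armor display 17.54, manuscript case 12.00, clockwork automata 4.79 are the best per m².
The ratio ordering already packs tightly: manuscript case + print gallery, 25 m², 447.

447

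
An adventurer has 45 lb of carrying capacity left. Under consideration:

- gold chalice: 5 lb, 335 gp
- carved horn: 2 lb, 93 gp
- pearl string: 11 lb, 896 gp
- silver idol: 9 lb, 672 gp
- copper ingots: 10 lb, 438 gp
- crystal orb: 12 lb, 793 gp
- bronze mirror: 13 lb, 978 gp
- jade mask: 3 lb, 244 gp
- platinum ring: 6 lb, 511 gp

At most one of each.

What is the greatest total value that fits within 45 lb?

Density check — platinum ring 85.17, pearl string 81.45, jade mask 81.33, bronze mirror 75.23 are the best per lb.
Filling by ratio: carved horn + pearl string + silver idol + bronze mirror + jade mask + platinum ring for 3394, with 1 lb left unused.
The 11 lb tied up in carved horn and silver idol is better spent on crystal orb — total rises to 3422 (45 lb).
An exhaustive check of the 512 subsets confirms 3422.

3422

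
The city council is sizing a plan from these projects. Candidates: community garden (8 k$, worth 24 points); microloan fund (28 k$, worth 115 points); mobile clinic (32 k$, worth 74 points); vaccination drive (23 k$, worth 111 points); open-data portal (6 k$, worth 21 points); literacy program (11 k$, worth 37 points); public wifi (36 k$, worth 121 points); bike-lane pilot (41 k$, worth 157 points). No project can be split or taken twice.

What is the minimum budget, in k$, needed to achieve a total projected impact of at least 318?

Look for the lowest-budget combination reaching 318.
vaccination drive + open-data portal + literacy program + bike-lane pilot: 326 projected impact at 81 k$.
Below 81 k$ the best achievable stays under 318.

81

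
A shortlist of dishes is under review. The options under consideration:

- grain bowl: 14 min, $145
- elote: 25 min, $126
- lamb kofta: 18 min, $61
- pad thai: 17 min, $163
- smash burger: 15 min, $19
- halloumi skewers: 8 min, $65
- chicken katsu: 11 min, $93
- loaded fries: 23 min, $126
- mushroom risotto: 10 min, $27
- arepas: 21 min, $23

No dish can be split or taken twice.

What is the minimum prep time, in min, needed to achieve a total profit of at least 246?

28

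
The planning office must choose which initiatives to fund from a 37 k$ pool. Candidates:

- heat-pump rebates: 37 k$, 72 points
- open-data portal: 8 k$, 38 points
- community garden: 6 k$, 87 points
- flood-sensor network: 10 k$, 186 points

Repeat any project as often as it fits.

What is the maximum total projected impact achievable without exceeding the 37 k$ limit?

645

Community garden + 3×flood-sensor network uses 36 of the 37 k$ and totals 645.
Every other selection either busts 37 k$ or fails to beat 645.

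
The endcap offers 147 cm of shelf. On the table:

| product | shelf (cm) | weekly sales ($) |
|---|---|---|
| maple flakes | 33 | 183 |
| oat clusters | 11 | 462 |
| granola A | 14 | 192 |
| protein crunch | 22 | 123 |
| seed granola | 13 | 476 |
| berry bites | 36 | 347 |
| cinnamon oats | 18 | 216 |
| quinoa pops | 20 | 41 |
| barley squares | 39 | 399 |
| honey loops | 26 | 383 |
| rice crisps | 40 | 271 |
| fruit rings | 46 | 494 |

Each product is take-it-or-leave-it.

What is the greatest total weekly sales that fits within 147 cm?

2354

By weekly sales per cm: oat clusters 42.00, seed granola 36.62, honey loops 14.73 lead.
A density-first pass picks oat clusters + granola A + seed granola + cinnamon oats + honey loops + fruit rings — 2223 at 128 cm.
The 18 cm tied up in cinnamon oats is better spent on berry bites — total rises to 2354 (146 cm).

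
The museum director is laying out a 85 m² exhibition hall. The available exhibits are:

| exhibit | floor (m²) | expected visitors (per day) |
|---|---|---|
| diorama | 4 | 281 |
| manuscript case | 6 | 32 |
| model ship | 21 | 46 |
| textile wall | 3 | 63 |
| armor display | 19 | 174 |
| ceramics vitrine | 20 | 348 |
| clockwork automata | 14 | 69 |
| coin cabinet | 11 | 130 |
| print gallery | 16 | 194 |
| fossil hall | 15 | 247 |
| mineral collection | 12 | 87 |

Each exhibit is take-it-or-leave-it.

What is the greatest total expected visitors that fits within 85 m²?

1374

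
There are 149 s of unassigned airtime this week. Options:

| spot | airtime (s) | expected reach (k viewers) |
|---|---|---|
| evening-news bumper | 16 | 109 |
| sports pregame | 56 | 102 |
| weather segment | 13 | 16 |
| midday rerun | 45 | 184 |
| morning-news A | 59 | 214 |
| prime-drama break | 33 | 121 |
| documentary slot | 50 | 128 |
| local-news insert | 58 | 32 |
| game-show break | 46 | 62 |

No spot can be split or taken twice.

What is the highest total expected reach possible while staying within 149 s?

Taking evening-news bumper + midday rerun + prime-drama break + documentary slot: 144 s used, 542 in expected reach.
That's the maximum — no swap from here does better than 542.

542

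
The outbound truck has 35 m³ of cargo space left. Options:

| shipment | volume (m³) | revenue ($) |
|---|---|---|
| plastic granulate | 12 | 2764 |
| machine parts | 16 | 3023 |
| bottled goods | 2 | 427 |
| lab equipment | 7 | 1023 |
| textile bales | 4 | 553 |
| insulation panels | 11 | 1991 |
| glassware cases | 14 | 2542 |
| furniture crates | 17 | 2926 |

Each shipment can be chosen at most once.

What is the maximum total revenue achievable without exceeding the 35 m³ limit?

6810

Taking the top-ratio shipments first gives plastic granulate + machine parts + bottled goods + textile bales for 6767 (34 m³).
Dropping bottled goods and textile bales frees 6 m³; slotting in lab equipment (7 m³) lifts the total to 6810 at 35 m³.
An exhaustive check of the 256 subsets confirms 6810.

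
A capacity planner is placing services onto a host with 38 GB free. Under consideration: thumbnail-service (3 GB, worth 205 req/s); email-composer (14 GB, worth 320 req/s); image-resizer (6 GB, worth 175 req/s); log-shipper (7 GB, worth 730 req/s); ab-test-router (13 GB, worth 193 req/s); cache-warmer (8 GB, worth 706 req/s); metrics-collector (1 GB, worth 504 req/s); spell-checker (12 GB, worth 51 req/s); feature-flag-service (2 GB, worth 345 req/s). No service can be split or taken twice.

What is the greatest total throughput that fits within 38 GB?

2810

A density-first pass picks thumbnail-service + image-resizer + log-shipper + cache-warmer + metrics-collector + feature-flag-service — 2665 at 27 GB.
Dropping image-resizer frees 6 GB; slotting in email-composer (14 GB) lifts the total to 2810 at 35 GB.
No other feasible combination exceeds 2810.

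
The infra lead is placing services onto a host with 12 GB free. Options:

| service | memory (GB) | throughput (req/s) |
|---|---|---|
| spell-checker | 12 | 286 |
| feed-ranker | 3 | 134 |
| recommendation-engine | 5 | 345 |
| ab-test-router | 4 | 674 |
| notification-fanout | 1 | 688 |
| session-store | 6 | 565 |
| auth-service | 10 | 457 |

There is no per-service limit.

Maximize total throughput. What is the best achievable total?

8256

The ratio ordering already packs tightly: 12×notification-fanout, 12 GB, 8256.
Every other selection either busts 12 GB or fails to beat 8256.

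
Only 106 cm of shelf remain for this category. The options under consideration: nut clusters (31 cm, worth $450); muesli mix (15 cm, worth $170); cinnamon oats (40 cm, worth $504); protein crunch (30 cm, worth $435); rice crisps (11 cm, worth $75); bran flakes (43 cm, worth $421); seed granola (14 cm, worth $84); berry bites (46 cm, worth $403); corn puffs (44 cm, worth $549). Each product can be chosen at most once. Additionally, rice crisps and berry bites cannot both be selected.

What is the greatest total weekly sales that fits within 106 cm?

1434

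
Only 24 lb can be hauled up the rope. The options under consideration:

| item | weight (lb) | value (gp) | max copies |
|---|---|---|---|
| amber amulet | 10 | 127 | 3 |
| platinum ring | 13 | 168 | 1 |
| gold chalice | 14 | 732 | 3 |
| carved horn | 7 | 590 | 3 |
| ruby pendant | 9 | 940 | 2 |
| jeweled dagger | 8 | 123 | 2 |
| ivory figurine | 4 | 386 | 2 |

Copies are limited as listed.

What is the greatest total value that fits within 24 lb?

A density-first pass picks 2×ruby pendant + ivory figurine — 2266 at 22 lb.
Dropping ruby pendant frees 9 lb; slotting in carved horn + ivory figurine (11 lb) lifts the total to 2302 at 24 lb.
That's the maximum — no swap from here does better than 2302.

2302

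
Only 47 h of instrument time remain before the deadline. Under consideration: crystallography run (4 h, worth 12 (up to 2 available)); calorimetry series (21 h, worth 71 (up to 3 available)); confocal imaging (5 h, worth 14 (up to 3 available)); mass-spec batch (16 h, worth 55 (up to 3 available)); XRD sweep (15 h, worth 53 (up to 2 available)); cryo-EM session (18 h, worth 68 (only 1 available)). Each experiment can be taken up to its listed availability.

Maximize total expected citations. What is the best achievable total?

163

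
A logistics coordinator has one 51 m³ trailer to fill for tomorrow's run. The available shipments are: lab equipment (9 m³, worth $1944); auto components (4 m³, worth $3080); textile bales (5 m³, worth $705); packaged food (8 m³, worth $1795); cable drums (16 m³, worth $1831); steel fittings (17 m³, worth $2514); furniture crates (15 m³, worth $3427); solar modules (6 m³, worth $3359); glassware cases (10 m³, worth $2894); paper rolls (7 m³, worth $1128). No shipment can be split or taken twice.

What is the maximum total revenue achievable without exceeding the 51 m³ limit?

15832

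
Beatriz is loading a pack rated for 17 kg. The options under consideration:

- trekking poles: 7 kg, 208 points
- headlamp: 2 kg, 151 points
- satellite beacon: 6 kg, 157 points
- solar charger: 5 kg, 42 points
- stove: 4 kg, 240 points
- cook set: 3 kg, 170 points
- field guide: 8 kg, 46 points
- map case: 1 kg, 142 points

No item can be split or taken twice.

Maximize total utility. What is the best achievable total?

Ranking by ratio (utility/kg): map case 142.00, headlamp 75.50, stove 60.00, cook set 56.67.
The ratio ordering already packs tightly: trekking poles + headlamp + stove + cook set + map case, 17 kg, 911.
Next best is headlamp + satellite beacon + stove + cook set + map case at 860 (16 kg) — short by 51.

911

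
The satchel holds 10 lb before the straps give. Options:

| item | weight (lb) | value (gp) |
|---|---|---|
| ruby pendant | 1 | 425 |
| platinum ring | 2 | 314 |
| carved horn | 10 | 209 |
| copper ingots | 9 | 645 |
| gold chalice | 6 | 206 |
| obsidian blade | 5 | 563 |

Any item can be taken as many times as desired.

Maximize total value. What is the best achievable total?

4250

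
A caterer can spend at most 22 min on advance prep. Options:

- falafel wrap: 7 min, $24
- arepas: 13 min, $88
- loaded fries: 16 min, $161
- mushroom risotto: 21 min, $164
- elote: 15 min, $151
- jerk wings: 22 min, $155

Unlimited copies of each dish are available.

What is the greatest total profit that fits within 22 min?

Taking falafel wrap + elote: 22 min used, 175 in profit.
That's the maximum — no swap from here does better than 175.

175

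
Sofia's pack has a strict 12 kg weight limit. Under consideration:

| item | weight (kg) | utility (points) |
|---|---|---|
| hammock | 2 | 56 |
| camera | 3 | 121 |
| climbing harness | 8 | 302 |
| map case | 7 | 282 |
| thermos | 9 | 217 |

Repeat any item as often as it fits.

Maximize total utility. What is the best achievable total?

484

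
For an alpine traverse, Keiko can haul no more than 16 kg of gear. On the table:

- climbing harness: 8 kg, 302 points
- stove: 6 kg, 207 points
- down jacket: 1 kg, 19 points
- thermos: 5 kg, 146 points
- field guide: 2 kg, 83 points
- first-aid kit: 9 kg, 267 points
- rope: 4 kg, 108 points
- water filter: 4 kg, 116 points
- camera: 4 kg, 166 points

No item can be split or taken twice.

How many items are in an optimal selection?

3

The maximum utility within 16 kg is 592.
For example climbing harness + stove + field guide achieves it, using 16 kg.
Every optimal selection uses 3 items.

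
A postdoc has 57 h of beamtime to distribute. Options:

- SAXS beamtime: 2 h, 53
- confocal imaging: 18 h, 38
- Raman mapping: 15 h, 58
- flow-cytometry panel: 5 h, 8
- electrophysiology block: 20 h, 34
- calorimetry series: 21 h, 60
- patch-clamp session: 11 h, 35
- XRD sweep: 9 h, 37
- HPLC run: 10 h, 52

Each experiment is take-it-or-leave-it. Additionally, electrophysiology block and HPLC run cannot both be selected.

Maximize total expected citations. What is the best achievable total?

260

Greedy by ratio would take SAXS beamtime + Raman mapping + flow-cytometry panel + patch-clamp session + XRD sweep + HPLC run: 52 h used, total 243.
Dropping flow-cytometry panel and patch-clamp session frees 16 h; slotting in calorimetry series (21 h) lifts the total to 260 at 57 h.
Every other selection either busts 57 h or breaks a pairing rule or fails to beat 260.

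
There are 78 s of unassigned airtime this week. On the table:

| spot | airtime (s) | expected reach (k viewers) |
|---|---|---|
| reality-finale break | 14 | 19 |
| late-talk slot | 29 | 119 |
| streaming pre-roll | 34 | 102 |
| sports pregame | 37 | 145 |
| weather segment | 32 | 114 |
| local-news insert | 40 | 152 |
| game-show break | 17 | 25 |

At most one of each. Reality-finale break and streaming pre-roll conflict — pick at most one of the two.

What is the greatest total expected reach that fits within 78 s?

Ranking by ratio (expected reach/s): late-talk slot 4.10, sports pregame 3.92, local-news insert 3.80.
Taking the top-ratio spots first gives late-talk slot + sports pregame for 264 (66 s).
Dropping late-talk slot frees 29 s; slotting in local-news insert (40 s) lifts the total to 297 at 77 s.

297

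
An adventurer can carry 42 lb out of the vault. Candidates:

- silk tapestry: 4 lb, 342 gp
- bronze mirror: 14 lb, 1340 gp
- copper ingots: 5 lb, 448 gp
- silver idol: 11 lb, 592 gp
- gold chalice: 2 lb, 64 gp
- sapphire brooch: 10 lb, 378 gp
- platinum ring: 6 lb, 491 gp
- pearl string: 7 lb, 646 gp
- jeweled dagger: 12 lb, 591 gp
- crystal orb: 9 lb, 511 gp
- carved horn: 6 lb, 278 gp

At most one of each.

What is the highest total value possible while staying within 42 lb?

The ratio ordering already packs tightly: silk tapestry + bronze mirror + copper ingots + platinum ring + pearl string + carved horn, 42 lb, 3545.

3545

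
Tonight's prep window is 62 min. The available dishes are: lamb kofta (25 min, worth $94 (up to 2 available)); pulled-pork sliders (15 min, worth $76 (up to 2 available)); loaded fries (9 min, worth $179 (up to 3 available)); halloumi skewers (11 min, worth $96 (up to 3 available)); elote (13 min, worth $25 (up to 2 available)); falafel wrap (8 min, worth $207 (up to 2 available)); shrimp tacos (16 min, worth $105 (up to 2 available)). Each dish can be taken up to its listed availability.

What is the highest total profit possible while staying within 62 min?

Greedy by ratio would take 3×loaded fries + halloumi skewers + 2×falafel wrap: 54 min used, total 1047.
Dropping halloumi skewers frees 11 min; slotting in shrimp tacos (16 min) lifts the total to 1056 at 59 min.
Nothing else within 62 min beats 1056.

1056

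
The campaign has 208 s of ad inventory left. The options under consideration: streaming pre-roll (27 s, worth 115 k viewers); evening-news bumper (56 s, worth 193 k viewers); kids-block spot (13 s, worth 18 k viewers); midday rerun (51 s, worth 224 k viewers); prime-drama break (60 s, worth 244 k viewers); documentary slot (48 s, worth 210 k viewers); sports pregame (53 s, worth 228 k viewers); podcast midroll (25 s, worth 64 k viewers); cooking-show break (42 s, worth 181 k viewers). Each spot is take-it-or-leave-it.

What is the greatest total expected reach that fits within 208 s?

877

Filling by ratio: kids-block spot + midday rerun + documentary slot + sports pregame + cooking-show break for 861, with 1 s left unused.
Dropping kids-block spot and documentary slot frees 61 s; slotting in prime-drama break (60 s) lifts the total to 877 at 206 s.
The closest alternative, prime-drama break + documentary slot + sports pregame + cooking-show break, reaches only 863.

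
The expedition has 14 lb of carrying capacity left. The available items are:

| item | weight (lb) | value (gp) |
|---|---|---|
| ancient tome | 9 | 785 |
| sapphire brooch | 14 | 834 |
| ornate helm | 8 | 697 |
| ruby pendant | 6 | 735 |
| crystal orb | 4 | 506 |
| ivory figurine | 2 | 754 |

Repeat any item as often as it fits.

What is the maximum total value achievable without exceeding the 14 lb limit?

By value per lb: ivory figurine 377.00, crystal orb 126.50, ruby pendant 122.50 lead.
Taking 7×ivory figurine: 14 lb used, 5278 in value.

5278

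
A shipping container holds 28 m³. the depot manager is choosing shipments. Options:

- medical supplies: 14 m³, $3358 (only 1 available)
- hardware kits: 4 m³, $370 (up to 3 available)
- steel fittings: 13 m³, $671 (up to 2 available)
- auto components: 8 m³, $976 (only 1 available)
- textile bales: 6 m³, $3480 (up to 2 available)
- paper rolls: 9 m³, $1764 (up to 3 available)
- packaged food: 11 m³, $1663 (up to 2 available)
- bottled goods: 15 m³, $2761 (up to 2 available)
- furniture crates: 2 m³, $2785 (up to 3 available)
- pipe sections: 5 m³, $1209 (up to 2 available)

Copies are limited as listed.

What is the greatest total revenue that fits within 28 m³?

17733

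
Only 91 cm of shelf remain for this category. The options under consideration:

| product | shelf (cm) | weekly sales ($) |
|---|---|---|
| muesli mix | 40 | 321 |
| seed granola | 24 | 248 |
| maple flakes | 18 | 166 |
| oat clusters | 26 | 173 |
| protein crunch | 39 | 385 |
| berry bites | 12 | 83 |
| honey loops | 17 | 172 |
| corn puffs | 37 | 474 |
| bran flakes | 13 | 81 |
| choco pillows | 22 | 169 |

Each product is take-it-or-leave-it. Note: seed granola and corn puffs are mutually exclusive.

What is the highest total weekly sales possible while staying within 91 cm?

Taking protein crunch + berry bites + corn puffs: 88 cm used, 942 in weekly sales.

942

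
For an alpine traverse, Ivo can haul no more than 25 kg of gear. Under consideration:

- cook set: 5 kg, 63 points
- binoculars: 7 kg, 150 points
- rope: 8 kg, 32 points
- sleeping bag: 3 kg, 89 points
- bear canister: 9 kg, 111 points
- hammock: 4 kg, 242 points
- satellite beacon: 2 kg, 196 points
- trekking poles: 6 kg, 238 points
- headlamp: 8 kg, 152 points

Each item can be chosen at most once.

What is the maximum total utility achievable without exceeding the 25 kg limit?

917

The ratio heuristic lands on binoculars + sleeping bag + hammock + satellite beacon + trekking poles (915) but leaves 3 kg idle.
Dropping binoculars frees 7 kg; slotting in headlamp (8 kg) lifts the total to 917 at 23 kg.
That's the maximum — no swap from here does better than 917.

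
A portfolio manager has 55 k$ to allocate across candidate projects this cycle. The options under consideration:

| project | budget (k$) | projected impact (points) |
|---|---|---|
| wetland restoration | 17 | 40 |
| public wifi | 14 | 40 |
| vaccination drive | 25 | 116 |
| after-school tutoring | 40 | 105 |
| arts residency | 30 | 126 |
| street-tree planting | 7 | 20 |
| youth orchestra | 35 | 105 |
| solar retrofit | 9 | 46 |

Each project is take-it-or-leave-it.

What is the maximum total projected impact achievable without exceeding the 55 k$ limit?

Ranking by ratio (projected impact/k$): solar retrofit 5.11, vaccination drive 4.64, arts residency 4.20.
Taking the top-ratio projects first gives public wifi + vaccination drive + street-tree planting + solar retrofit for 222 (55 k$).
Replace public wifi and street-tree planting and solar retrofit with arts residency: the trade gains 20 net, giving 242 at 55 k$.
Runner-up public wifi + vaccination drive + street-tree planting + solar retrofit tops out at 222.

242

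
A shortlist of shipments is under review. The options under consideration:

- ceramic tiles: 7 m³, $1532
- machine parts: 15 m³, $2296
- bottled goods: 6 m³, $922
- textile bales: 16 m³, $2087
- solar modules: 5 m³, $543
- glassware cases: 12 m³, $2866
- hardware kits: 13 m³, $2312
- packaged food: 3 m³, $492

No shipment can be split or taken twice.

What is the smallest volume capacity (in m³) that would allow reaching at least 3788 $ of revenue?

18

Look for the lowest-volume combination reaching 3788.
bottled goods + glassware cases: 3788 revenue at 18 m³.
No combination under 18 m³ hits 3788.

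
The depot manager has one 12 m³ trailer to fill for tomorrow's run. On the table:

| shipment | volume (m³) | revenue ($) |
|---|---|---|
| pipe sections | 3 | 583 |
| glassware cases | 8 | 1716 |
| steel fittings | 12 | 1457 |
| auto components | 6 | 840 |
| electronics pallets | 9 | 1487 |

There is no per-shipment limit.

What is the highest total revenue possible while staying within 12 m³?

2332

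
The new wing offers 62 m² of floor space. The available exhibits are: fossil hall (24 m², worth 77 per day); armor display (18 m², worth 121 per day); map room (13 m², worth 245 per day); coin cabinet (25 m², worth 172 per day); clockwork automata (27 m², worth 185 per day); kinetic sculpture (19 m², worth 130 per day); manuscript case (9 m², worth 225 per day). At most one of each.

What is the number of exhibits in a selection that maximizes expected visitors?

Best achievable expected visitors is 721.
armor display + map room + kinetic sculpture + manuscript case hits 721 at 59 m².
All optima have 4 exhibits.

4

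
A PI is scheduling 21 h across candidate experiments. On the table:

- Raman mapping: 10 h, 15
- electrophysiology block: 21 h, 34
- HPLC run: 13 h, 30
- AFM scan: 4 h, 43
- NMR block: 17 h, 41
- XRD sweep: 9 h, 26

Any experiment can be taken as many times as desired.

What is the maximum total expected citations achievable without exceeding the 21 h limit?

215

The ratio ordering already packs tightly: 5×AFM scan, 20 h, 215.
That's the maximum — no swap from here does better than 215.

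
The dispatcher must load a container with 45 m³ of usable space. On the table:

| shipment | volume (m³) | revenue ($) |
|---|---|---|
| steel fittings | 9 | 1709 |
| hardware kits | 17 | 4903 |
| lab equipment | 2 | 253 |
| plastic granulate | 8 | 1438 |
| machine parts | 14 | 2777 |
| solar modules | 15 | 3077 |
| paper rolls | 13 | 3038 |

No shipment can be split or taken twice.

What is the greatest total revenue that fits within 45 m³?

11018

The ratio ordering already packs tightly: hardware kits + solar modules + paper rolls, 45 m³, 11018.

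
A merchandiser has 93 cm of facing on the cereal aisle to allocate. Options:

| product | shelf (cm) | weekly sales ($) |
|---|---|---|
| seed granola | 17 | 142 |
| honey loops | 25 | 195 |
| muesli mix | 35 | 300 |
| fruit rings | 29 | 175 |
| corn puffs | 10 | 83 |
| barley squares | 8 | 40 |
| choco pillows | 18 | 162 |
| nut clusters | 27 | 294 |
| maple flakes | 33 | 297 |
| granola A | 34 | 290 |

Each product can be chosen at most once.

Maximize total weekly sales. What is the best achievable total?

Greedy by ratio would take corn puffs + choco pillows + nut clusters + maple flakes: 88 cm used, total 836.
The 33 cm tied up in maple flakes is better spent on muesli mix — total rises to 839 (90 cm).
Next best is corn puffs + choco pillows + nut clusters + maple flakes at 836 (88 cm) — short by 3.

839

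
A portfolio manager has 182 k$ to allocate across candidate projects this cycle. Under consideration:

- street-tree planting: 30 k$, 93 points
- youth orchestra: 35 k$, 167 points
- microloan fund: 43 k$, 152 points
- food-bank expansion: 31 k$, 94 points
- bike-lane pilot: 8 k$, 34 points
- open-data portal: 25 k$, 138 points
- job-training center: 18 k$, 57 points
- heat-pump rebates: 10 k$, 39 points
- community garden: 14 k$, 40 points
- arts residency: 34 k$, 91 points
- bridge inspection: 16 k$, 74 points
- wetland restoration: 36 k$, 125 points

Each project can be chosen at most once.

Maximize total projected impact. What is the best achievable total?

747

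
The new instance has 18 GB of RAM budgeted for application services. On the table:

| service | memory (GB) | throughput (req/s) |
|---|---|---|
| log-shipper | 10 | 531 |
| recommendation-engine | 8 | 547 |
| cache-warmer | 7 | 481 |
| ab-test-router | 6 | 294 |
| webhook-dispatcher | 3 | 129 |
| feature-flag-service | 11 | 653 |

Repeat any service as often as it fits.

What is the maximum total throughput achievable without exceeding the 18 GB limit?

1157

Density check — cache-warmer 68.71, recommendation-engine 68.38, feature-flag-service 59.36, log-shipper 53.10 are the best per GB.
Greedy by ratio would take 2×cache-warmer + webhook-dispatcher: 17 GB used, total 1091.
Dropping cache-warmer frees 7 GB; slotting in recommendation-engine (8 GB) lifts the total to 1157 at 18 GB.
Nothing else within 18 GB beats 1157.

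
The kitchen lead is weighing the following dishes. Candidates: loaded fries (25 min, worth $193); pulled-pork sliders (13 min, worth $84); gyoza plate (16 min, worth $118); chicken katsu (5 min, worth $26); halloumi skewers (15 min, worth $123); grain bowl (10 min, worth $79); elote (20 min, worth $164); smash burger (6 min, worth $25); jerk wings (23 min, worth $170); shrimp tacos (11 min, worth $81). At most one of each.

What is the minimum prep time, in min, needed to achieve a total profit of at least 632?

Minimise min subject to total profit ≥ 632.
loaded fries + halloumi skewers + grain bowl + elote + shrimp tacos reaches 640 using 81 min.
Any bundle with less than 81 min falls short of 632.

81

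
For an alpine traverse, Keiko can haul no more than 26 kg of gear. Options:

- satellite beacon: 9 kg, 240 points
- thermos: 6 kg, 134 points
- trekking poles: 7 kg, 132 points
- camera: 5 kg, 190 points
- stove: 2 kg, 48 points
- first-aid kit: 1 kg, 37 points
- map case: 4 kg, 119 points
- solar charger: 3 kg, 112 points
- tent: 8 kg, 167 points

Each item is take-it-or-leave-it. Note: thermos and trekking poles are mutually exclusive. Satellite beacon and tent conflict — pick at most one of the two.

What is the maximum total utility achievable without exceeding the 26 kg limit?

Density check — camera 38.00, solar charger 37.33, first-aid kit 37.00 are the best per kg.
A density-first pass picks satellite beacon + camera + stove + first-aid kit + map case + solar charger — 746 at 24 kg.
The 4 kg tied up in map case is better spent on thermos — total rises to 761 (26 kg).
No other feasible combination exceeds 761.

761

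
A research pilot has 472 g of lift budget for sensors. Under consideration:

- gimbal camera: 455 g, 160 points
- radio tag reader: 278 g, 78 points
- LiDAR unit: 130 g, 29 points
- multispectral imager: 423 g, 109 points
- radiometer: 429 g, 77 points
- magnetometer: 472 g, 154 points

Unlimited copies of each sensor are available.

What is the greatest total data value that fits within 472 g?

160

Gimbal camera uses 455 of the 472 g and totals 160.
The spare 17 g is too small for any remaining sensor, and no exchange beats 160.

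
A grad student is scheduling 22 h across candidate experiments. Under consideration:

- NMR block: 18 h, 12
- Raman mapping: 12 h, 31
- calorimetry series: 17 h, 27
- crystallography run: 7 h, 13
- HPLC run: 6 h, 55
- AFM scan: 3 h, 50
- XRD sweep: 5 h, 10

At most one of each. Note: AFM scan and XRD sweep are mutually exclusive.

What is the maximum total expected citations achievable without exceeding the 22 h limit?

136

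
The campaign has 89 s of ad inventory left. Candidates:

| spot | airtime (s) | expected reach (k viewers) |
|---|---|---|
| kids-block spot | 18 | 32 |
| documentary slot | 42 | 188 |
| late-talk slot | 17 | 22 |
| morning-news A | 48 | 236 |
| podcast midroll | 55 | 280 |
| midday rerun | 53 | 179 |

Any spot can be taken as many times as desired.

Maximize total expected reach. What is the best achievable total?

376

The ratio heuristic lands on kids-block spot + podcast midroll (312) but leaves 16 s idle.
Replace kids-block spot and podcast midroll with 2×documentary slot: the trade gains 64 net, giving 376 at 84 s.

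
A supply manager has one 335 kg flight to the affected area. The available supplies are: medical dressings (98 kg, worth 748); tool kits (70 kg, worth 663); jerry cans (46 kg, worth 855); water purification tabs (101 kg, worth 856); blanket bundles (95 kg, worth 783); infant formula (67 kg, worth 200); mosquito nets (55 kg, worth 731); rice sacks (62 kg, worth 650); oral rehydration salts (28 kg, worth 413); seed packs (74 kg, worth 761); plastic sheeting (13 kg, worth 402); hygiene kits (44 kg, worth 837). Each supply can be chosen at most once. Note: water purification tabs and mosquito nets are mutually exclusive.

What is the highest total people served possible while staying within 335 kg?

4662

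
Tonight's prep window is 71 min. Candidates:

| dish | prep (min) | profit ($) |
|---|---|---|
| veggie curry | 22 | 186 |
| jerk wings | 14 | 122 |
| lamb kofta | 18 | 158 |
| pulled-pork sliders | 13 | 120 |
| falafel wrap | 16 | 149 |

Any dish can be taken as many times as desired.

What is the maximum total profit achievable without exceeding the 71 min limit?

Density check — falafel wrap 9.31, pulled-pork sliders 9.23, lamb kofta 8.78, jerk wings 8.71 are the best per min.
Greedy by ratio would take 4×falafel wrap: 64 min used, total 596.
The 32 min tied up in 2×falafel wrap is better spent on 3×pulled-pork sliders — total rises to 658 (71 min).
Every other selection either busts 71 min or fails to beat 658.

658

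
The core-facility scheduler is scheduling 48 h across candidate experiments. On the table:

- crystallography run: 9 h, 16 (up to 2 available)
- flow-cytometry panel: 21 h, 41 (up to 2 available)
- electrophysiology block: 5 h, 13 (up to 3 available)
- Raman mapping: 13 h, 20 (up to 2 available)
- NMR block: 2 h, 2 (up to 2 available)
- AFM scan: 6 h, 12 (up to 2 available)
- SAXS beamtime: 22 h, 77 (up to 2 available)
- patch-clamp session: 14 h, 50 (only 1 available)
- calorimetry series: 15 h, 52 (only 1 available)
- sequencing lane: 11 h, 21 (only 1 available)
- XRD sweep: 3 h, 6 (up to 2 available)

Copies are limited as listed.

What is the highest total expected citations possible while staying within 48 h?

By expected citations per h: patch-clamp session 3.57, SAXS beamtime 3.50, calorimetry series 3.47, electrophysiology block 2.60 lead.
Greedy by ratio would take 2×electrophysiology block + NMR block + SAXS beamtime + patch-clamp session: 48 h used, total 155.
But 2×SAXS beamtime + XRD sweep fits in 47 h and reaches 160.
Every other selection either busts 48 h or exceeds an availability limit or fails to beat 160.

160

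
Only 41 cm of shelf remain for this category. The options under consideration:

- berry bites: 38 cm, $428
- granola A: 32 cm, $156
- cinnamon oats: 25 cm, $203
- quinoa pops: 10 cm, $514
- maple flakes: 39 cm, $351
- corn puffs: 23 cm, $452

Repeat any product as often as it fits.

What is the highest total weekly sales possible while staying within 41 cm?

Taking 4×quinoa pops: 40 cm used, 2056 in weekly sales.
The spare 1 cm is too small for any remaining product, and no exchange beats 2056.

2056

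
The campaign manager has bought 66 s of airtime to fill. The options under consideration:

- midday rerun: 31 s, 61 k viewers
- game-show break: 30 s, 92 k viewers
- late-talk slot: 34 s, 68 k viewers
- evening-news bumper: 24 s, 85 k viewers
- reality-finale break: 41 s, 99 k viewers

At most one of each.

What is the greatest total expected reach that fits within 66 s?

184

Greedy by ratio would take game-show break + evening-news bumper: 54 s used, total 177.
Replace game-show break with reality-finale break: the trade gains 7 net, giving 184 at 65 s.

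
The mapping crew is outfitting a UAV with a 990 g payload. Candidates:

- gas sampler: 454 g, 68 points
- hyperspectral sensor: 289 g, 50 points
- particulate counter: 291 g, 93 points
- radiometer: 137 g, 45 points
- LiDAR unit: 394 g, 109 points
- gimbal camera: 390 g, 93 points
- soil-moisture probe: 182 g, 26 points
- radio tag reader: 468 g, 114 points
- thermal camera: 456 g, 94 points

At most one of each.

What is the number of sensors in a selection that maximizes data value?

Best achievable data value is 252.
hyperspectral sensor + particulate counter + LiDAR unit hits 252 at 974 g.
Any selection reaching 252 contains exactly 3 sensors.

3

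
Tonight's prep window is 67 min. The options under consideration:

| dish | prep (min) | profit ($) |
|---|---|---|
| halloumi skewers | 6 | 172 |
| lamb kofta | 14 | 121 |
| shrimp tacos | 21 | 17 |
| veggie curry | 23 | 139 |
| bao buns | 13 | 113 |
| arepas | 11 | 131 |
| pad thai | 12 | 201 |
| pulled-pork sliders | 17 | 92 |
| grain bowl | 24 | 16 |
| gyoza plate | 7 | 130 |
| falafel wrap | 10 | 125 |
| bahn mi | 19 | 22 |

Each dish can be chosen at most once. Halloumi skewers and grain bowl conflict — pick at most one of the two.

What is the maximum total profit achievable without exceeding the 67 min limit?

880

By profit per min: halloumi skewers 28.67, gyoza plate 18.57, pad thai 16.75, falafel wrap 12.50 lead.
Greedy by ratio would take halloumi skewers + bao buns + arepas + pad thai + gyoza plate + falafel wrap: 59 min used, total 872.
Replace bao buns with lamb kofta: the trade gains 8 net, giving 880 at 60 min.
Nothing else feasible within 67 min beats 880.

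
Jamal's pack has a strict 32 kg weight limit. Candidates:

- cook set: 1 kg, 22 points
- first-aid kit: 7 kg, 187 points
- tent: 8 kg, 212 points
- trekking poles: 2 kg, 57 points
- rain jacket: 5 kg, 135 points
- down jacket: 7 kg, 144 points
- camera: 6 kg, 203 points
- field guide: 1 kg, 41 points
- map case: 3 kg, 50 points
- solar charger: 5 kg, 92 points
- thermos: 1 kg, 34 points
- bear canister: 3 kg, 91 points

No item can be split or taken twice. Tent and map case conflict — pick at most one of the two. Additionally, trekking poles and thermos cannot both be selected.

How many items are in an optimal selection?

Best achievable utility is 926.
For example first-aid kit + tent + trekking poles + rain jacket + camera + field guide + bear canister achieves it, using 32 kg.
Every optimal selection uses 7 items.

7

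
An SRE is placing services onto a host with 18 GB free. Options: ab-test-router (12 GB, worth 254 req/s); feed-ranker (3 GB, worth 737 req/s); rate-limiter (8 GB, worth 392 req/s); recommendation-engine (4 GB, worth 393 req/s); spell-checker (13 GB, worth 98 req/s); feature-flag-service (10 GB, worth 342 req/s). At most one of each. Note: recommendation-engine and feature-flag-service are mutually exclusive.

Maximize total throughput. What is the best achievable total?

1522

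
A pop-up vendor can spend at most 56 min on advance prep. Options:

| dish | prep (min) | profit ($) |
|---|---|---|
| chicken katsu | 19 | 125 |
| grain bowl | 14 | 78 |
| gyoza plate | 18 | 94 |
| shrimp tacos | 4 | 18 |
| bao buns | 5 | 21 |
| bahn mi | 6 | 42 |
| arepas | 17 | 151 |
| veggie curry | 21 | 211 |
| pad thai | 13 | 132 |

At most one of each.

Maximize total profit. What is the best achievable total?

515

The ratio heuristic lands on shrimp tacos + arepas + veggie curry + pad thai (512) but leaves 1 min idle.
Dropping shrimp tacos frees 4 min; slotting in bao buns (5 min) lifts the total to 515 at 56 min.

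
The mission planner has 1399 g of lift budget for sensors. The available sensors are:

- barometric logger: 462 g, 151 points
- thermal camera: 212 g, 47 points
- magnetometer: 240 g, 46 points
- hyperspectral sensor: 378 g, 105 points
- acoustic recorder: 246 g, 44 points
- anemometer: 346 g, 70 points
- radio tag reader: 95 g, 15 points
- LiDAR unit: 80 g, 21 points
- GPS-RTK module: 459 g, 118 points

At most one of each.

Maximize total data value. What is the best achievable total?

395

Density check — barometric logger 0.33, hyperspectral sensor 0.28, LiDAR unit 0.26, GPS-RTK module 0.26 are the best per g.
Best packing: barometric logger + hyperspectral sensor + LiDAR unit + GPS-RTK module — 1379 g, 395 total.
No other feasible combination exceeds 395.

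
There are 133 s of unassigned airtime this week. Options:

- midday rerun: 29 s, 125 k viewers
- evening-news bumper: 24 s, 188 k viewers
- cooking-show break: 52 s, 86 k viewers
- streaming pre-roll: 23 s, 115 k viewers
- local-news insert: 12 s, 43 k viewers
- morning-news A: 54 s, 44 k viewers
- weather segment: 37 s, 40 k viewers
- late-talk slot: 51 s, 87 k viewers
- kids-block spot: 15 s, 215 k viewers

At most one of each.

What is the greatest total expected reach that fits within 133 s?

Taking midday rerun + evening-news bumper + streaming pre-roll + local-news insert + kids-block spot: 103 s used, 686 in expected reach.
Runner-up midday rerun + evening-news bumper + streaming pre-roll + weather segment + kids-block spot tops out at 683.

686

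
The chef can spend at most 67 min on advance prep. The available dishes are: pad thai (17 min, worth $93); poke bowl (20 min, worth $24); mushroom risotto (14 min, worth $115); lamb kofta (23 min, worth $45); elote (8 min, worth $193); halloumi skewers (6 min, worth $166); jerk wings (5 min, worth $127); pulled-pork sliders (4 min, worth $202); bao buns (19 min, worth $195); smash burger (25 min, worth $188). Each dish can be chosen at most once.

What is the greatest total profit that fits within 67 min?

1071

The ratio heuristic lands on mushroom risotto + elote + halloumi skewers + jerk wings + pulled-pork sliders + bao buns (998) but leaves 11 min idle.
Dropping mushroom risotto frees 14 min; slotting in smash burger (25 min) lifts the total to 1071 at 67 min.
Runner-up mushroom risotto + elote + halloumi skewers + jerk wings + pulled-pork sliders + bao buns tops out at 998.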